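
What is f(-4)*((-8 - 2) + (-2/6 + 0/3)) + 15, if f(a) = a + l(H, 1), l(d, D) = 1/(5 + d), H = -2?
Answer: 476/9 ≈ 52.889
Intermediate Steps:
f(a) = ⅓ + a (f(a) = a + 1/(5 - 2) = a + 1/3 = a + ⅓ = ⅓ + a)
f(-4)*((-8 - 2) + (-2/6 + 0/3)) + 15 = (⅓ - 4)*((-8 - 2) + (-2/6 + 0/3)) + 15 = -11*(-10 + (-2*⅙ + 0*(⅓)))/3 + 15 = -11*(-10 + (-⅓ + 0))/3 + 15 = -11*(-10 - ⅓)/3 + 15 = -11/3*(-31/3) + 15 = 341/9 + 15 = 476/9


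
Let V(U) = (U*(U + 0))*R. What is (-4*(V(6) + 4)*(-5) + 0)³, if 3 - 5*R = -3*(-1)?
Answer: 512000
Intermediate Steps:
R = 0 (R = ⅗ - (-3)*(-1)/5 = ⅗ - ⅕*3 = ⅗ - ⅗ = 0)
V(U) = 0 (V(U) = (U*(U + 0))*0 = (U*U)*0 = U²*0 = 0)
(-4*(V(6) + 4)*(-5) + 0)³ = (-4*(0 + 4)*(-5) + 0)³ = (-16*(-5) + 0)³ = (-4*(-20) + 0)³ = (80 + 0)³ = 80³ = 512000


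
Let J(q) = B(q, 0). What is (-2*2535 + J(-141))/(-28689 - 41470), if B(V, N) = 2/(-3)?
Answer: 15212/210477 ≈ 0.072274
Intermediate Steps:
B(V, N) = -2/3 (B(V, N) = 2*(-1/3) = -2/3)
J(q) = -2/3
(-2*2535 + J(-141))/(-28689 - 41470) = (-2*2535 - 2/3)/(-28689 - 41470) = (-5070 - 2/3)/(-70159) = -15212/3*(-1/70159) = 15212/210477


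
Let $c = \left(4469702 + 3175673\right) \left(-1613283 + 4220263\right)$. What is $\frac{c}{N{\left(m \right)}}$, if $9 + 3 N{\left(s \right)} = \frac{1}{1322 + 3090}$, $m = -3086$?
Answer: $- \frac{263811212500830000}{39707} \approx -6.6439 \cdot 10^{12}$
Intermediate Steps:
$N{\left(s \right)} = - \frac{39707}{13236}$ ($N{\left(s \right)} = -3 + \frac{1}{3 \left(1322 + 3090\right)} = -3 + \frac{1}{3 \cdot 4412} = -3 + \frac{1}{3} \cdot \frac{1}{4412} = -3 + \frac{1}{13236} = - \frac{39707}{13236}$)
$c = 19931339717500$ ($c = 7645375 \cdot 2606980 = 19931339717500$)
$\frac{c}{N{\left(m \right)}} = \frac{19931339717500}{- \frac{39707}{13236}} = 19931339717500 \left(- \frac{13236}{39707}\right) = - \frac{263811212500830000}{39707}$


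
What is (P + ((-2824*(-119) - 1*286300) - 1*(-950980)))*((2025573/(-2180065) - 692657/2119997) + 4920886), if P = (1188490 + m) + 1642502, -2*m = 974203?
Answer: 76066863393137109839445366/4621731259805 ≈ 1.6459e+13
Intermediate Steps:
m = -974203/2 (m = -½*974203 = -974203/2 ≈ -4.8710e+5)
P = 4687781/2 (P = (1188490 - 974203/2) + 1642502 = 1402777/2 + 1642502 = 4687781/2 ≈ 2.3439e+6)
(P + ((-2824*(-119) - 1*286300) - 1*(-950980)))*((2025573/(-2180065) - 692657/2119997) + 4920886) = (4687781/2 + ((-2824*(-119) - 1*286300) - 1*(-950980)))*((2025573/(-2180065) - 692657/2119997) + 4920886) = (4687781/2 + ((336056 - 286300) + 950980))*((2025573*(-1/2180065) - 692657*1/2119997) + 4920886) = (4687781/2 + (49756 + 950980))*((-2025573/2180065 - 692657/2119997) + 4920886) = (4687781/2 + 1000736)*(-5804245965986/4621731259805 + 4920886) = (6689253/2)*(22743006847890821244/4621731259805) = 76066863393137109839445366/4621731259805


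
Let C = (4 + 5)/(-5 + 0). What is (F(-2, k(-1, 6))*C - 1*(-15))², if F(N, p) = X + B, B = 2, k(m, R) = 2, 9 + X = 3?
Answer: 12321/25 ≈ 492.84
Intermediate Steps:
X = -6 (X = -9 + 3 = -6)
C = -9/5 (C = 9/(-5) = 9*(-⅕) = -9/5 ≈ -1.8000)
F(N, p) = -4 (F(N, p) = -6 + 2 = -4)
(F(-2, k(-1, 6))*C - 1*(-15))² = (-4*(-9/5) - 1*(-15))² = (36/5 + 15)² = (111/5)² = 12321/25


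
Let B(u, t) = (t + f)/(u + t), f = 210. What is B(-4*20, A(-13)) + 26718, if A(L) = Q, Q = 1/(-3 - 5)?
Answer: 17124559/641 ≈ 26715.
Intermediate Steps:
Q = -⅛ (Q = 1/(-8) = -⅛ ≈ -0.12500)
A(L) = -⅛
B(u, t) = (210 + t)/(t + u) (B(u, t) = (t + 210)/(u + t) = (210 + t)/(t + u))
B(-4*20, A(-13)) + 26718 = (210 - ⅛)/(-⅛ - 4*20) + 26718 = (1679/8)/(-⅛ - 80) + 26718 = (1679/8)/(-641/8) + 26718 = -8/641*1679/8 + 26718 = -1679/641 + 26718 = 17124559/641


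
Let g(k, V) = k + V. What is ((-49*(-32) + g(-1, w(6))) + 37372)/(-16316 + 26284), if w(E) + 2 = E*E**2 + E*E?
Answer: 39189/9968 ≈ 3.9315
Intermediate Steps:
w(E) = -2 + E**2 + E**3 (w(E) = -2 + (E*E**2 + E*E) = -2 + (E**3 + E**2) = -2 + (E**2 + E**3) = -2 + E**2 + E**3)
g(k, V) = V + k
((-49*(-32) + g(-1, w(6))) + 37372)/(-16316 + 26284) = ((-49*(-32) + ((-2 + 6**2 + 6**3) - 1)) + 37372)/(-16316 + 26284) = ((1568 + ((-2 + 36 + 216) - 1)) + 37372)/9968 = ((1568 + (250 - 1)) + 37372)*(1/9968) = ((1568 + 249) + 37372)*(1/9968) = (1817 + 37372)*(1/9968) = 39189*(1/9968) = 39189/9968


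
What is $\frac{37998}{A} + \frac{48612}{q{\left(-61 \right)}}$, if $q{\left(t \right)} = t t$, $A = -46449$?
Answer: $\frac{235176470}{19204081} \approx 12.246$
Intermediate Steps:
$q{\left(t \right)} = t^{2}$
$\frac{37998}{A} + \frac{48612}{q{\left(-61 \right)}} = \frac{37998}{-46449} + \frac{48612}{\left(-61\right)^{2}} = 37998 \left(- \frac{1}{46449}\right) + \frac{48612}{3721} = - \frac{4222}{5161} + 48612 \cdot \frac{1}{3721} = - \frac{4222}{5161} + \frac{48612}{3721} = \frac{235176470}{19204081}$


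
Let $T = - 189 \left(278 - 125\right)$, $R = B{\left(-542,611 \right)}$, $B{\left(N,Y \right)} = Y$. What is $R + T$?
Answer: $-28306$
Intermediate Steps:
$R = 611$
$T = -28917$ ($T = \left(-189\right) 153 = -28917$)
$R + T = 611 - 28917 = -28306$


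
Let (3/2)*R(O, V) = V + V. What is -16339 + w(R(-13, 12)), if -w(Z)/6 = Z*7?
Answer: -17011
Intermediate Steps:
R(O, V) = 4*V/3 (R(O, V) = 2*(V + V)/3 = 2*(2*V)/3 = 4*V/3)
w(Z) = -42*Z (w(Z) = -6*Z*7 = -42*Z)
-16339 + w(R(-13, 12)) = -16339 - 56*12 = -16339 - 42*16 = -16339 - 672 = -17011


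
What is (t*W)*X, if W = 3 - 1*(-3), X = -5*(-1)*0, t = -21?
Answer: 0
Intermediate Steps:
X = 0 (X = 5*0 = 0)
W = 6 (W = 3 + 3 = 6)
(t*W)*X = -21*6*0 = -126*0 = 0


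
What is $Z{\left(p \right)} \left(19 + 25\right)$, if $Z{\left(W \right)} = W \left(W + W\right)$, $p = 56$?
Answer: $275968$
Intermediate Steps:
$Z{\left(W \right)} = 2 W^{2}$ ($Z{\left(W \right)} = W 2 W = 2 W^{2}$)
$Z{\left(p \right)} \left(19 + 25\right) = 2 \cdot 56^{2} \left(19 + 25\right) = 2 \cdot 3136 \cdot 44 = 6272 \cdot 44 = 275968$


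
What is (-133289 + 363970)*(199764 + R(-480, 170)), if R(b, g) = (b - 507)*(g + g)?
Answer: -31330170696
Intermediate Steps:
R(b, g) = 2*g*(-507 + b) (R(b, g) = (-507 + b)*(2*g) = 2*g*(-507 + b))
(-133289 + 363970)*(199764 + R(-480, 170)) = (-133289 + 363970)*(199764 + 2*170*(-507 - 480)) = 230681*(199764 + 2*170*(-987)) = 230681*(199764 - 335580) = 230681*(-135816) = -31330170696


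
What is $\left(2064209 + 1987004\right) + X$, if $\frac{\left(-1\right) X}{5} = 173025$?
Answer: $3186088$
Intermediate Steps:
$X = -865125$ ($X = \left(-5\right) 173025 = -865125$)
$\left(2064209 + 1987004\right) + X = \left(2064209 + 1987004\right) - 865125 = 4051213 - 865125 = 3186088$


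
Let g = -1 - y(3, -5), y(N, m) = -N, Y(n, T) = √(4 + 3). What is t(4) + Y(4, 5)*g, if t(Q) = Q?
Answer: 4 + 2*√7 ≈ 9.2915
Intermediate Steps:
Y(n, T) = √7
g = 2 (g = -1 - (-1)*3 = -1 - 1*(-3) = -1 + 3 = 2)
t(4) + Y(4, 5)*g = 4 + √7*2 = 4 + 2*√7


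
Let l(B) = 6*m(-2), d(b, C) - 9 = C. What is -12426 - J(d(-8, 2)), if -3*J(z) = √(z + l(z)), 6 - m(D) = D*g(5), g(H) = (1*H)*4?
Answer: -12426 + √287/3 ≈ -12420.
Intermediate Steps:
d(b, C) = 9 + C
g(H) = 4*H (g(H) = H*4 = 4*H)
m(D) = 6 - 20*D (m(D) = 6 - D*4*5 = 6 - D*20 = 6 - 20*D)
l(B) = 276 (l(B) = 6*(6 - 20*(-2)) = 6*(6 + 40) = 6*46 = 276)
J(z) = -√(276 + z)/3 (J(z) = -√(z + 276)/3 = -√(276 + z)/3)
-12426 - J(d(-8, 2)) = -12426 - (-1)*√(276 + (9 + 2))/3 = -12426 - (-1)*√(276 + 11)/3 = -12426 - (-1)*√287/3 = -12426 + √287/3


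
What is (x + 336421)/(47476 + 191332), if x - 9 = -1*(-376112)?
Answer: 356271/119404 ≈ 2.9837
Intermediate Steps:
x = 376121 (x = 9 - 1*(-376112) = 9 + 376112 = 376121)
(x + 336421)/(47476 + 191332) = (376121 + 336421)/(47476 + 191332) = 712542/238808 = 712542*(1/238808) = 356271/119404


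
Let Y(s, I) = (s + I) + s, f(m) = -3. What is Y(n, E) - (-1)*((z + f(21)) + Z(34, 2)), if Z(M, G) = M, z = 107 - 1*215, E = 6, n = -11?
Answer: -93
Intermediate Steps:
z = -108 (z = 107 - 215 = -108)
Y(s, I) = I + 2*s (Y(s, I) = (I + s) + s = I + 2*s)
Y(n, E) - (-1)*((z + f(21)) + Z(34, 2)) = (6 + 2*(-11)) - (-1)*((-108 - 3) + 34) = (6 - 22) - (-1)*(-111 + 34) = -16 - (-1)*(-77) = -16 - 1*77 = -16 - 77 = -93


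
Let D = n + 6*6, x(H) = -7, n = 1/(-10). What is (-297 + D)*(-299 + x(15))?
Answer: 399483/5 ≈ 79897.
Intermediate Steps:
n = -1/10 ≈ -0.10000
D = 359/10 (D = -1/10 + 6*6 = -1/10 + 36 = 359/10 ≈ 35.900)
(-297 + D)*(-299 + x(15)) = (-297 + 359/10)*(-299 - 7) = -2611/10*(-306) = 399483/5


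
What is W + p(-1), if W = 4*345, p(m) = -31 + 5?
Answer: 1354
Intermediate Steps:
p(m) = -26
W = 1380
W + p(-1) = 1380 - 26 = 1354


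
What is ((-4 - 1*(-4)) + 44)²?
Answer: 1936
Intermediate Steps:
((-4 - 1*(-4)) + 44)² = ((-4 + 4) + 44)² = (0 + 44)² = 44² = 1936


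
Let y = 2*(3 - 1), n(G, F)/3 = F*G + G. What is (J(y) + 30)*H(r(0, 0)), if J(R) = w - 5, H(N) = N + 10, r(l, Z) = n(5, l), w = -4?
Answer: 525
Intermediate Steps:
n(G, F) = 3*G + 3*F*G (n(G, F) = 3*(F*G + G) = 3*(G + F*G) = 3*G + 3*F*G)
r(l, Z) = 15 + 15*l (r(l, Z) = 3*5*(1 + l) = 15 + 15*l)
y = 4 (y = 2*2 = 4)
H(N) = 10 + N
J(R) = -9 (J(R) = -4 - 5 = -9)
(J(y) + 30)*H(r(0, 0)) = (-9 + 30)*(10 + (15 + 15*0)) = 21*(10 + (15 + 0)) = 21*(10 + 15) = 21*25 = 525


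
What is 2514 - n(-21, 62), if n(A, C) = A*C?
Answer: 3816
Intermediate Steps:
2514 - n(-21, 62) = 2514 - (-21)*62 = 2514 - 1*(-1302) = 2514 + 1302 = 3816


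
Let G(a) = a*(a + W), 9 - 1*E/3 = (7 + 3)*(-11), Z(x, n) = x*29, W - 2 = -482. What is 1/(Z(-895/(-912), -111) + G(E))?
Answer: -912/40020877 ≈ -2.2788e-5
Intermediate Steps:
W = -480 (W = 2 - 482 = -480)
Z(x, n) = 29*x
E = 357 (E = 27 - 3*(7 + 3)*(-11) = 27 - 30*(-11) = 27 - 3*(-110) = 27 + 330 = 357)
G(a) = a*(-480 + a) (G(a) = a*(a - 480) = a*(-480 + a))
1/(Z(-895/(-912), -111) + G(E)) = 1/(29*(-895/(-912)) + 357*(-480 + 357)) = 1/(29*(-895*(-1/912)) + 357*(-123)) = 1/(29*(895/912) - 43911) = 1/(25955/912 - 43911) = 1/(-40020877/912) = -912/40020877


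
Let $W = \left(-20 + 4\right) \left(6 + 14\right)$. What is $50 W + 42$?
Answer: $-15958$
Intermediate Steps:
$W = -320$ ($W = \left(-16\right) 20 = -320$)
$50 W + 42 = 50 \left(-320\right) + 42 = -16000 + 42 = -15958$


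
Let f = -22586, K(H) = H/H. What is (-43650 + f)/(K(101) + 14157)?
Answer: -33118/7079 ≈ -4.6783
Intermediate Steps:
K(H) = 1
(-43650 + f)/(K(101) + 14157) = (-43650 - 22586)/(1 + 14157) = -66236/14158 = -66236*1/14158 = -33118/7079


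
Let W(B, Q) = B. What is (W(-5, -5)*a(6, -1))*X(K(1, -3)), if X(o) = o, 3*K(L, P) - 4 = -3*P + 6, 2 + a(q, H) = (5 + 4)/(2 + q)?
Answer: 665/24 ≈ 27.708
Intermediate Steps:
a(q, H) = -2 + 9/(2 + q) (a(q, H) = -2 + (5 + 4)/(2 + q) = -2 + 9/(2 + q))
K(L, P) = 10/3 - P (K(L, P) = 4/3 + (-3*P + 6)/3 = 4/3 + (6 - 3*P)/3 = 4/3 + (2 - P) = 10/3 - P)
(W(-5, -5)*a(6, -1))*X(K(1, -3)) = (-5*(5 - 2*6)/(2 + 6))*(10/3 - 1*(-3)) = (-5*(5 - 12)/8)*(10/3 + 3) = -5*(-7)/8*(19/3) = -5*(-7/8)*(19/3) = (35/8)*(19/3) = 665/24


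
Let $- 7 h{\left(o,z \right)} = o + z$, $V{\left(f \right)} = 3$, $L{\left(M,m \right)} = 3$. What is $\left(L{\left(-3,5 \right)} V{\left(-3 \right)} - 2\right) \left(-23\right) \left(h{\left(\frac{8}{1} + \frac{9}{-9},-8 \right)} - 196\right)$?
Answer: $31533$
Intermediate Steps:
$h{\left(o,z \right)} = - \frac{o}{7} - \frac{z}{7}$ ($h{\left(o,z \right)} = - \frac{o + z}{7} = - \frac{o}{7} - \frac{z}{7}$)
$\left(L{\left(-3,5 \right)} V{\left(-3 \right)} - 2\right) \left(-23\right) \left(h{\left(\frac{8}{1} + \frac{9}{-9},-8 \right)} - 196\right) = \left(3 \cdot 3 - 2\right) \left(-23\right) \left(\left(- \frac{\frac{8}{1} + \frac{9}{-9}}{7} - - \frac{8}{7}\right) - 196\right) = \left(9 - 2\right) \left(-23\right) \left(\left(- \frac{8 \cdot 1 + 9 \left(- \frac{1}{9}\right)}{7} + \frac{8}{7}\right) - 196\right) = 7 \left(-23\right) \left(\left(- \frac{8 - 1}{7} + \frac{8}{7}\right) - 196\right) = - 161 \left(\left(\left(- \frac{1}{7}\right) 7 + \frac{8}{7}\right) - 196\right) = - 161 \left(\left(-1 + \frac{8}{7}\right) - 196\right) = - 161 \left(\frac{1}{7} - 196\right) = \left(-161\right) \left(- \frac{1371}{7}\right) = 31533$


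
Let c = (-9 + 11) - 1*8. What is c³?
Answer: -216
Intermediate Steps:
c = -6 (c = 2 - 8 = -6)
c³ = (-6)³ = -216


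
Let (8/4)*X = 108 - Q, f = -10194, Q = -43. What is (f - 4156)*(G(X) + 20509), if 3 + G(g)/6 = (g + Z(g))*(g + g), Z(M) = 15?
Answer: -1470645400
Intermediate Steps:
X = 151/2 (X = (108 - 1*(-43))/2 = (108 + 43)/2 = (½)*151 = 151/2 ≈ 75.500)
G(g) = -18 + 12*g*(15 + g) (G(g) = -18 + 6*((g + 15)*(g + g)) = -18 + 6*((15 + g)*(2*g)) = -18 + 6*(2*g*(15 + g)) = -18 + 12*g*(15 + g))
(f - 4156)*(G(X) + 20509) = (-10194 - 4156)*((-18 + 12*(151/2)² + 180*(151/2)) + 20509) = -14350*((-18 + 12*(22801/4) + 13590) + 20509) = -14350*((-18 + 68403 + 13590) + 20509) = -14350*(81975 + 20509) = -14350*102484 = -1470645400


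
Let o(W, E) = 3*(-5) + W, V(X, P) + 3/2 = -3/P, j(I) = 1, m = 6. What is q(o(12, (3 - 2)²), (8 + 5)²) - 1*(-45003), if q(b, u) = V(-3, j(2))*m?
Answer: 44976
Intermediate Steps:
V(X, P) = -3/2 - 3/P
o(W, E) = -15 + W
q(b, u) = -27 (q(b, u) = (-3/2 - 3/1)*6 = (-3/2 - 3*1)*6 = (-3/2 - 3)*6 = -9/2*6 = -27)
q(o(12, (3 - 2)²), (8 + 5)²) - 1*(-45003) = -27 - 1*(-45003) = -27 + 45003 = 44976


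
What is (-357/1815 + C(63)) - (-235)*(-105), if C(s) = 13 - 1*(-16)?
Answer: -14910949/605 ≈ -24646.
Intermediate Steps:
C(s) = 29 (C(s) = 13 + 16 = 29)
(-357/1815 + C(63)) - (-235)*(-105) = (-357/1815 + 29) - (-235)*(-105) = (-357*1/1815 + 29) - 1*24675 = (-119/605 + 29) - 24675 = 17426/605 - 24675 = -14910949/605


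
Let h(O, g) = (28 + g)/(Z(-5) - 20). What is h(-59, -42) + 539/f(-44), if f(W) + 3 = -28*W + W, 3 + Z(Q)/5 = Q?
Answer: 1631/2370 ≈ 0.68819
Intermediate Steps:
Z(Q) = -15 + 5*Q
f(W) = -3 - 27*W (f(W) = -3 + (-28*W + W) = -3 - 27*W)
h(O, g) = -7/15 - g/60 (h(O, g) = (28 + g)/((-15 + 5*(-5)) - 20) = (28 + g)/((-15 - 25) - 20) = (28 + g)/(-40 - 20) = (28 + g)/(-60) = (28 + g)*(-1/60) = -7/15 - g/60)
h(-59, -42) + 539/f(-44) = (-7/15 - 1/60*(-42)) + 539/(-3 - 27*(-44)) = (-7/15 + 7/10) + 539/(-3 + 1188) = 7/30 + 539/1185 = 1631/2370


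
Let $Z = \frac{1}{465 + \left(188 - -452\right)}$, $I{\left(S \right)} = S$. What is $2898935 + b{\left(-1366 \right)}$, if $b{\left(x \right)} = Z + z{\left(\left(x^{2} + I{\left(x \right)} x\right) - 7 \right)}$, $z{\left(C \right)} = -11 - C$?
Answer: $- \frac{920444004}{1105} \approx -8.3298 \cdot 10^{5}$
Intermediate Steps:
$Z = \frac{1}{1105}$ ($Z = \frac{1}{465 + \left(188 + 452\right)} = \frac{1}{465 + 640} = \frac{1}{1105} \approx 0.00090498$)
$b{\left(x \right)} = - \frac{4419}{1105} - 2 x^{2}$ ($b{\left(x \right)} = \frac{1}{1105} - \left(4 + x^{2} + x x\right) = \frac{1}{1105} - \left(4 + 2 x^{2}\right) = - \frac{4419}{1105} - 2 x^{2}$)
$2898935 + b{\left(-1366 \right)} = 2898935 - \left(\frac{4419}{1105} + 2 \left(-1366\right)^{2}\right) = 2898935 - \frac{4123767179}{1105} = - \frac{920444004}{1105}$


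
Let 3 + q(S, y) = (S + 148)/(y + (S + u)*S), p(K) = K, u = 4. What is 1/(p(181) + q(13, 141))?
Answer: 362/64597 ≈ 0.0056040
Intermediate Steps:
q(S, y) = -3 + (148 + S)/(y + S*(4 + S)) (q(S, y) = -3 + (S + 148)/(y + (S + 4)*S) = -3 + (148 + S)/(y + (4 + S)*S) = -3 + (148 + S)/(y + S*(4 + S)))
1/(p(181) + q(13, 141)) = 1/(181 + (148 - 11*13 - 3*141 - 3*13²)/(141 + 13² + 4*13)) = 1/(181 + (148 - 143 - 423 - 3*169)/(141 + 169 + 52)) = 1/(181 + (148 - 143 - 423 - 507)/362) = 1/(181 + (1/362)*(-925)) = 1/(181 - 925/362) = 1/(64597/362) = 362/64597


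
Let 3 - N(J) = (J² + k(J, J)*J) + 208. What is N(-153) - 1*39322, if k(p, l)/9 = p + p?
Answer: -484298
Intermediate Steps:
k(p, l) = 18*p (k(p, l) = 9*(p + p) = 9*(2*p) = 18*p)
N(J) = -205 - 19*J² (N(J) = 3 - ((J² + (18*J)*J) + 208) = 3 - ((J² + 18*J²) + 208) = 3 - (19*J² + 208) = 3 - (208 + 19*J²) = 3 + (-208 - 19*J²) = -205 - 19*J²)
N(-153) - 1*39322 = (-205 - 19*(-153)²) - 1*39322 = (-205 - 19*23409) - 39322 = (-205 - 444771) - 39322 = -444976 - 39322 = -484298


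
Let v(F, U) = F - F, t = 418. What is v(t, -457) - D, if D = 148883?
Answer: -148883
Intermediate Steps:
v(F, U) = 0
v(t, -457) - D = 0 - 1*148883 = 0 - 148883 = -148883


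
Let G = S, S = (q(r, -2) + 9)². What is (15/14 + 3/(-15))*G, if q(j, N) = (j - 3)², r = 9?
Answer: 24705/14 ≈ 1764.6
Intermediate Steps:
q(j, N) = (-3 + j)²
S = 2025 (S = ((-3 + 9)² + 9)² = (6² + 9)² = (36 + 9)² = 45² = 2025)
G = 2025
(15/14 + 3/(-15))*G = (15/14 + 3/(-15))*2025 = (15*(1/14) + 3*(-1/15))*2025 = (15/14 - ⅕)*2025 = (61/70)*2025 = 24705/14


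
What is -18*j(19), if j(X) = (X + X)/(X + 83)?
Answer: -114/17 ≈ -6.7059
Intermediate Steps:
j(X) = 2*X/(83 + X) (j(X) = (2*X)/(83 + X) = 2*X/(83 + X))
-18*j(19) = -36*19/(83 + 19) = -36*19/102 = -18*19/51 = -114/17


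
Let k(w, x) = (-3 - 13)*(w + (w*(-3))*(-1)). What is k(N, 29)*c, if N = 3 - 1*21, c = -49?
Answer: -56448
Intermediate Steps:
N = -18 (N = 3 - 21 = -18)
k(w, x) = -64*w (k(w, x) = -16*(w - 3*w*(-1)) = -16*(w + 3*w) = -64*w)
k(N, 29)*c = -64*(-18)*(-49) = 1152*(-49) = -56448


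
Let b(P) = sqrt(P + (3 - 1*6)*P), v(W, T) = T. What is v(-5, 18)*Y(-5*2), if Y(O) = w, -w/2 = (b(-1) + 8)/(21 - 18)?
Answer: -96 - 12*sqrt(2) ≈ -112.97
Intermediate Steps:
b(P) = sqrt(2)*sqrt(-P) (b(P) = sqrt(P + (3 - 6)*P) = sqrt(P - 3*P) = sqrt(-2*P) = sqrt(2)*sqrt(-P))
w = -16/3 - 2*sqrt(2)/3 (w = -2*(sqrt(2)*sqrt(-1*(-1)) + 8)/(21 - 18) = -2*(sqrt(2)*sqrt(1) + 8)/3 = -2*(sqrt(2)*1 + 8)/3 = -2*(sqrt(2) + 8)/3 = -2*(8 + sqrt(2))/3 = -2*(8/3 + sqrt(2)/3) = -16/3 - 2*sqrt(2)/3 ≈ -6.2761)
Y(O) = -16/3 - 2*sqrt(2)/3
v(-5, 18)*Y(-5*2) = 18*(-16/3 - 2*sqrt(2)/3) = -96 - 12*sqrt(2)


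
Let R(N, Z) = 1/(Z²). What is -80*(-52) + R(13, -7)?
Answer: 203841/49 ≈ 4160.0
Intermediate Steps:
R(N, Z) = Z⁻²
-80*(-52) + R(13, -7) = -80*(-52) + (-7)⁻² = 4160 + 1/49 = 203841/49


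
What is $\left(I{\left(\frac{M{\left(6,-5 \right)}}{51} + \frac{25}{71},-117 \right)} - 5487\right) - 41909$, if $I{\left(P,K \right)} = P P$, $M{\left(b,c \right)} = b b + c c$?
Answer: $- \frac{621407909600}{13111641} \approx -47394.0$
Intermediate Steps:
$M{\left(b,c \right)} = b^{2} + c^{2}$
$I{\left(P,K \right)} = P^{2}$
$\left(I{\left(\frac{M{\left(6,-5 \right)}}{51} + \frac{25}{71},-117 \right)} - 5487\right) - 41909 = \left(\left(\frac{6^{2} + \left(-5\right)^{2}}{51} + \frac{25}{71}\right)^{2} - 5487\right) - 41909 = \left(\left(\left(36 + 25\right) \frac{1}{51} + 25 \cdot \frac{1}{71}\right)^{2} - 5487\right) - 41909 = \left(\left(61 \cdot \frac{1}{51} + \frac{25}{71}\right)^{2} - 5487\right) - 41909 = \left(\left(\frac{61}{51} + \frac{25}{71}\right)^{2} - 5487\right) - 41909 = \left(\left(\frac{5606}{3621}\right)^{2} - 5487\right) - 41909 = \left(\frac{31427236}{13111641} - 5487\right) - 41909 = - \frac{71912146931}{13111641} - 41909 = - \frac{621407909600}{13111641}$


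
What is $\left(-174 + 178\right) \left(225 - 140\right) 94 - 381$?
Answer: $31579$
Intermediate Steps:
$\left(-174 + 178\right) \left(225 - 140\right) 94 - 381 = 4 \cdot 85 \cdot 94 - 381 = 340 \cdot 94 - 381 = 31960 - 381 = 31579$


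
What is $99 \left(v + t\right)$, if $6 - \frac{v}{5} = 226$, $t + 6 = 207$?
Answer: $-89001$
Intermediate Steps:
$t = 201$ ($t = -6 + 207 = 201$)
$v = -1100$ ($v = 30 - 1130 = -1100$)
$99 \left(v + t\right) = 99 \left(-1100 + 201\right) = 99 \left(-899\right) = -89001$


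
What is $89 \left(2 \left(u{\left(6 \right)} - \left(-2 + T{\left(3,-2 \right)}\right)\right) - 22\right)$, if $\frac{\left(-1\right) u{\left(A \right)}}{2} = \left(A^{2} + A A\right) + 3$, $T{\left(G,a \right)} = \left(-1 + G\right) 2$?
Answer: $-29014$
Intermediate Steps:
$T{\left(G,a \right)} = -2 + 2 G$
$u{\left(A \right)} = -6 - 4 A^{2}$ ($u{\left(A \right)} = - 2 \left(\left(A^{2} + A A\right) + 3\right) = - 2 \left(\left(A^{2} + A^{2}\right) + 3\right) = - 2 \left(2 A^{2} + 3\right) = - 2 \left(3 + 2 A^{2}\right) = -6 - 4 A^{2}$)
$89 \left(2 \left(u{\left(6 \right)} - \left(-2 + T{\left(3,-2 \right)}\right)\right) - 22\right) = 89 \left(2 \left(\left(-6 - 4 \cdot 6^{2}\right) - \left(-2 + \left(-2 + 2 \cdot 3\right)\right)\right) - 22\right) = 89 \left(2 \left(\left(-6 - 144\right) - \left(-2 + \left(-2 + 6\right)\right)\right) - 22\right) = 89 \left(2 \left(\left(-6 - 144\right) - \left(-2 + 4\right)\right) - 22\right) = 89 \left(2 \left(-150 - 2\right) - 22\right) = 89 \left(2 \left(-152\right) - 22\right) = 89 \left(-304 - 22\right) = 89 \left(-326\right) = -29014$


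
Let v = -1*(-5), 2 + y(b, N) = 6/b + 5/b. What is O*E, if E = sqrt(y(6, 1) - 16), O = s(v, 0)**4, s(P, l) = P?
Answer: 625*I*sqrt(582)/6 ≈ 2513.0*I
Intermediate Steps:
y(b, N) = -2 + 11/b (y(b, N) = -2 + (6/b + 5/b) = -2 + 11/b)
v = 5
O = 625 (O = 5**4 = 625)
E = I*sqrt(582)/6 (E = sqrt((-2 + 11/6) - 16) = sqrt(-1/6 - 16) = sqrt(-97/6) = I*sqrt(582)/6 ≈ 4.0208*I)
O*E = 625*(I*sqrt(582)/6) = 625*I*sqrt(582)/6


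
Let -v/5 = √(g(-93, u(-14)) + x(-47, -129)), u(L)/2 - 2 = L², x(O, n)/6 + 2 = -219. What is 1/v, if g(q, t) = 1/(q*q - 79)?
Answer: I*√97387928830/56819095 ≈ 0.0054924*I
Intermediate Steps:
x(O, n) = -1326 (x(O, n) = -12 + 6*(-219) = -12 - 1314 = -1326)
u(L) = 4 + 2*L²
g(q, t) = 1/(-79 + q²) (g(q, t) = 1/(q² - 79) = 1/(-79 + q²))
v = -I*√97387928830/1714 (v = -5*√(1/(-79 + (-93)²) - 1326) = -5*√(1/(-79 + 8649) - 1326) = -5*√(1/8570 - 1326) = -I*√97387928830/1714 ≈ -182.07*I)
1/v = 1/(-I*√97387928830/1714) = I*√97387928830/56819095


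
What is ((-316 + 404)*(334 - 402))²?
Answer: 35808256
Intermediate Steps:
((-316 + 404)*(334 - 402))² = (88*(-68))² = (-5984)² = 35808256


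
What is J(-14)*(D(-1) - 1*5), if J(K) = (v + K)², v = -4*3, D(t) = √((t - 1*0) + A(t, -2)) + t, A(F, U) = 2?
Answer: -3380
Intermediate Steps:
D(t) = t + √(2 + t) (D(t) = √((t - 1*0) + 2) + t = √((t + 0) + 2) + t = √(t + 2) + t = √(2 + t) + t = t + √(2 + t))
v = -12
J(K) = (-12 + K)²
J(-14)*(D(-1) - 1*5) = (-12 - 14)²*((-1 + √(2 - 1)) - 1*5) = (-26)²*((-1 + √1) - 5) = 676*((-1 + 1) - 5) = 676*(0 - 5) = 676*(-5) = -3380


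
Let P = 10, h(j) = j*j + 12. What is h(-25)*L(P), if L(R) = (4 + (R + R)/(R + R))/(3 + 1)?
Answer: 3185/4 ≈ 796.25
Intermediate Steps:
h(j) = 12 + j² (h(j) = j² + 12 = 12 + j²)
L(R) = 5/4 (L(R) = (4 + (2*R)/((2*R)))/4 = (4 + (2*R)*(1/(2*R)))*(¼) = (4 + 1)*(¼) = 5*(¼) = 5/4)
h(-25)*L(P) = (12 + (-25)²)*(5/4) = (12 + 625)*(5/4) = 637*(5/4) = 3185/4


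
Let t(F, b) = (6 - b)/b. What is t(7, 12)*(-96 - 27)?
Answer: 123/2 ≈ 61.500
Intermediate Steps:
t(F, b) = (6 - b)/b
t(7, 12)*(-96 - 27) = ((6 - 1*12)/12)*(-96 - 27) = ((6 - 12)/12)*(-123) = ((1/12)*(-6))*(-123) = -1/2*(-123) = 123/2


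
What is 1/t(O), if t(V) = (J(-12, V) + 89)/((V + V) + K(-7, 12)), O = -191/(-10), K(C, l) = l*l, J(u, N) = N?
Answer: 1822/1081 ≈ 1.6855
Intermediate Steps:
K(C, l) = l**2
O = 191/10 (O = -191*(-1/10) = 191/10 ≈ 19.100)
t(V) = (89 + V)/(144 + 2*V) (t(V) = (V + 89)/((V + V) + 12**2) = (89 + V)/(2*V + 144) = (89 + V)/(144 + 2*V))
1/t(O) = 1/((89 + 191/10)/(2*(72 + 191/10))) = 1/((1/2)*(1081/10)/(911/10)) = 1/((1/2)*(10/911)*(1081/10)) = 1/(1081/1822) = 1822/1081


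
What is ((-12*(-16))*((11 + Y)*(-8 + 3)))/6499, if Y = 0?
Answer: -10560/6499 ≈ -1.6249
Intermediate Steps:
((-12*(-16))*((11 + Y)*(-8 + 3)))/6499 = ((-12*(-16))*((11 + 0)*(-8 + 3)))/6499 = (192*(11*(-5)))*(1/6499) = (192*(-55))*(1/6499) = -10560*1/6499 = -10560/6499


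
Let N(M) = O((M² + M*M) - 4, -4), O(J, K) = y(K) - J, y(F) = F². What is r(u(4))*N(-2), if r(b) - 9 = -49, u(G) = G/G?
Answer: -480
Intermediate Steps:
u(G) = 1
O(J, K) = K² - J
N(M) = 20 - 2*M² (N(M) = (-4)² - ((M² + M*M) - 4) = 16 - ((M² + M²) - 4) = 16 - (2*M² - 4) = 16 - (-4 + 2*M²) = 16 + (4 - 2*M²) = 20 - 2*M²)
r(b) = -40 (r(b) = 9 - 49 = -40)
r(u(4))*N(-2) = -40*(20 - 2*(-2)²) = -40*(20 - 2*4) = -40*(20 - 8) = -40*12 = -480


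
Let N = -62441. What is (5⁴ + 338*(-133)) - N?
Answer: 18112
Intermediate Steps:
(5⁴ + 338*(-133)) - N = (5⁴ + 338*(-133)) - 1*(-62441) = (625 - 44954) + 62441 = -44329 + 62441 = 18112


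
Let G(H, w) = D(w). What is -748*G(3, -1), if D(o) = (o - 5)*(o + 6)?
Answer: 22440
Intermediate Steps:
D(o) = (-5 + o)*(6 + o)
G(H, w) = -30 + w + w²
-748*G(3, -1) = -748*(-30 - 1 + (-1)²) = -748*(-30 - 1 + 1) = -748*(-30) = 22440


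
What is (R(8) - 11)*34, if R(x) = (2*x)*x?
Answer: 3978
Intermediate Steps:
R(x) = 2*x²
(R(8) - 11)*34 = (2*8² - 11)*34 = (2*64 - 11)*34 = (128 - 11)*34 = 117*34 = 3978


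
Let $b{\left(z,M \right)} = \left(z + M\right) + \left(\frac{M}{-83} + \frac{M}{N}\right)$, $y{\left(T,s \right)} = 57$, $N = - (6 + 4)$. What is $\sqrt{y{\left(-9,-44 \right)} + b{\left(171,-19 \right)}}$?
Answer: $\frac{\sqrt{145446710}}{830} \approx 14.53$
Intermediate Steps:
$N = -10$ ($N = \left(-1\right) 10 = -10$)
$b{\left(z,M \right)} = z + \frac{737 M}{830}$ ($b{\left(z,M \right)} = \left(z + M\right) + \left(\frac{M}{-83} + \frac{M}{-10}\right) = \left(M + z\right) + \left(M \left(- \frac{1}{83}\right) + M \left(- \frac{1}{10}\right)\right) = \left(M + z\right) - \frac{93 M}{830} = z + \frac{737 M}{830}$)
$\sqrt{y{\left(-9,-44 \right)} + b{\left(171,-19 \right)}} = \sqrt{57 + \left(171 + \frac{737}{830} \left(-19\right)\right)} = \sqrt{57 + \left(171 - \frac{14003}{830}\right)} = \sqrt{57 + \frac{127927}{830}} = \sqrt{\frac{175237}{830}} = \frac{\sqrt{145446710}}{830}$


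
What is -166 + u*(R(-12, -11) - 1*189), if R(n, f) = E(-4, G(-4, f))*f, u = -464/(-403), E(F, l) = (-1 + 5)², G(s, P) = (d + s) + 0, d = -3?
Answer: -236258/403 ≈ -586.25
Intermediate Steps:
G(s, P) = -3 + s (G(s, P) = (-3 + s) + 0 = -3 + s)
E(F, l) = 16 (E(F, l) = 4² = 16)
u = 464/403 (u = -464*(-1/403) = 464/403 ≈ 1.1514)
R(n, f) = 16*f
-166 + u*(R(-12, -11) - 1*189) = -166 + 464*(16*(-11) - 1*189)/403 = -166 + 464*(-176 - 189)/403 = -166 + (464/403)*(-365) = -166 - 169360/403 = -236258/403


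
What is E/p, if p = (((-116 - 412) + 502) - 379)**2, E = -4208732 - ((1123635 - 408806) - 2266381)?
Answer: -531436/32805 ≈ -16.200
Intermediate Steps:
E = -2657180 (E = -4208732 - (714829 - 2266381) = -4208732 - 1*(-1551552) = -4208732 + 1551552 = -2657180)
p = 164025 (p = ((-528 + 502) - 379)**2 = (-26 - 379)**2 = (-405)**2 = 164025)
E/p = -2657180/164025 = -2657180*1/164025 = -531436/32805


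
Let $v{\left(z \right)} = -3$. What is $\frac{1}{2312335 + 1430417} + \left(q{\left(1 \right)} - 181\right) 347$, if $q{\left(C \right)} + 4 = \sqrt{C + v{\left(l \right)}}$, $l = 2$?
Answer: $- \frac{240265964639}{3742752} + 347 i \sqrt{2} \approx -64195.0 + 490.73 i$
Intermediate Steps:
$q{\left(C \right)} = -4 + \sqrt{-3 + C}$ ($q{\left(C \right)} = -4 + \sqrt{C - 3} = -4 + \sqrt{-3 + C}$)
$\frac{1}{2312335 + 1430417} + \left(q{\left(1 \right)} - 181\right) 347 = \frac{1}{2312335 + 1430417} + \left(\left(-4 + \sqrt{-3 + 1}\right) - 181\right) 347 = \frac{1}{3742752} + \left(\left(-4 + \sqrt{-2}\right) - 181\right) 347 = \frac{1}{3742752} + \left(\left(-4 + i \sqrt{2}\right) - 181\right) 347 = \frac{1}{3742752} + \left(-185 + i \sqrt{2}\right) 347 = \frac{1}{3742752} - \left(64195 - 347 i \sqrt{2}\right) = - \frac{240265964639}{3742752} + 347 i \sqrt{2}$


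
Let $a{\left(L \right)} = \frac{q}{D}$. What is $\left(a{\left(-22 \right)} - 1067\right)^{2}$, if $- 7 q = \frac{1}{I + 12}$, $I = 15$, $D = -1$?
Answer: $\frac{40667562244}{35721} \approx 1.1385 \cdot 10^{6}$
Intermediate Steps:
$q = - \frac{1}{189}$ ($q = - \frac{1}{7 \left(15 + 12\right)} = - \frac{1}{7 \cdot 27} = \left(- \frac{1}{7}\right) \frac{1}{27} = - \frac{1}{189} \approx -0.005291$)
$a{\left(L \right)} = \frac{1}{189}$ ($a{\left(L \right)} = - \frac{1}{189 \left(-1\right)} = \left(- \frac{1}{189}\right) \left(-1\right) = \frac{1}{189}$)
$\left(a{\left(-22 \right)} - 1067\right)^{2} = \left(\frac{1}{189} - 1067\right)^{2} = \left(- \frac{201662}{189}\right)^{2} = \frac{40667562244}{35721}$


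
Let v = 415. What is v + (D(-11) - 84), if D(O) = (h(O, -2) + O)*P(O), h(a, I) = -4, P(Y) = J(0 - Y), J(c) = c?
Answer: 166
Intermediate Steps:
P(Y) = -Y (P(Y) = 0 - Y = -Y)
D(O) = -O*(-4 + O) (D(O) = (-4 + O)*(-O) = -O*(-4 + O))
v + (D(-11) - 84) = 415 + (-11*(4 - 1*(-11)) - 84) = 415 + (-11*(4 + 11) - 84) = 415 + (-11*15 - 84) = 415 + (-165 - 84) = 415 - 249 = 166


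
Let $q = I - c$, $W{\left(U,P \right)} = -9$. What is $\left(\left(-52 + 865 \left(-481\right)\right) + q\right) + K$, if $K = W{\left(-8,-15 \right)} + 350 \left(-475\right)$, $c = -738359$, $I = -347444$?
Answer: $-191461$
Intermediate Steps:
$K = -166259$ ($K = -9 + 350 \left(-475\right) = -9 - 166250 = -166259$)
$q = 390915$ ($q = -347444 - -738359 = -347444 + 738359 = 390915$)
$\left(\left(-52 + 865 \left(-481\right)\right) + q\right) + K = \left(\left(-52 + 865 \left(-481\right)\right) + 390915\right) - 166259 = \left(\left(-52 - 416065\right) + 390915\right) - 166259 = \left(-416117 + 390915\right) - 166259 = -25202 - 166259 = -191461$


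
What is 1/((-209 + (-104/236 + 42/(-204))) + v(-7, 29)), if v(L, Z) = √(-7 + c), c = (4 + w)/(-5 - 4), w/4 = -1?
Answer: -843625306/176891311853 - 4024036*I*√7/176891311853 ≈ -0.0047692 - 6.0187e-5*I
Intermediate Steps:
w = -4 (w = 4*(-1) = -4)
c = 0 (c = (4 - 4)/(-5 - 4) = 0/(-9) = 0*(-⅑) = 0)
v(L, Z) = I*√7 (v(L, Z) = √(-7 + 0) = √(-7) = I*√7)
1/((-209 + (-104/236 + 42/(-204))) + v(-7, 29)) = 1/((-209 + (-104/236 + 42/(-204))) + I*√7) = 1/((-209 + (-104*1/236 + 42*(-1/204))) + I*√7) = 1/((-209 + (-26/59 - 7/34)) + I*√7) = 1/((-209 - 1297/2006) + I*√7) = 1/(-420551/2006 + I*√7)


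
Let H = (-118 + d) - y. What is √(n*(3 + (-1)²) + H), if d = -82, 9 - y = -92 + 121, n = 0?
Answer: 6*I*√5 ≈ 13.416*I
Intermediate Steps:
y = -20 (y = 9 - (-92 + 121) = 9 - 1*29 = 9 - 29 = -20)
H = -180 (H = (-118 - 82) - 1*(-20) = -200 + 20 = -180)
√(n*(3 + (-1)²) + H) = √(0*(3 + (-1)²) - 180) = √(0*(3 + 1) - 180) = √(0*4 - 180) = √(0 - 180) = √(-180) = 6*I*√5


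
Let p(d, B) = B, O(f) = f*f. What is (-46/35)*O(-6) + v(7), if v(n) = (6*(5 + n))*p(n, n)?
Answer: 15984/35 ≈ 456.69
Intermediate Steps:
O(f) = f**2
v(n) = n*(30 + 6*n) (v(n) = (6*(5 + n))*n = (30 + 6*n)*n = n*(30 + 6*n))
(-46/35)*O(-6) + v(7) = -46/35*(-6)**2 + 6*7*(5 + 7) = -46*1/35*36 + 6*7*12 = -46/35*36 + 504 = -1656/35 + 504 = 15984/35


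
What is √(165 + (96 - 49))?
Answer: 2*√53 ≈ 14.560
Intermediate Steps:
√(165 + (96 - 49)) = √(165 + 47) = √212 = 2*√53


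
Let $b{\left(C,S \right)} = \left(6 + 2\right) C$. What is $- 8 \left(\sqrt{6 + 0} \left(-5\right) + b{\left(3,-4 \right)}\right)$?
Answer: $-192 + 40 \sqrt{6} \approx -94.02$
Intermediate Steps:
$b{\left(C,S \right)} = 8 C$
$- 8 \left(\sqrt{6 + 0} \left(-5\right) + b{\left(3,-4 \right)}\right) = - 8 \left(\sqrt{6 + 0} \left(-5\right) + 8 \cdot 3\right) = - 8 \left(\sqrt{6} \left(-5\right) + 24\right) = - 8 \left(- 5 \sqrt{6} + 24\right) = - 8 \left(24 - 5 \sqrt{6}\right) = -192 + 40 \sqrt{6}$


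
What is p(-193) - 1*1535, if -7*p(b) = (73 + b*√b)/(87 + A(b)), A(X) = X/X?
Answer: -945633/616 + 193*I*√193/616 ≈ -1535.1 + 4.3527*I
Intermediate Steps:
A(X) = 1
p(b) = -73/616 - b^(3/2)/616 (p(b) = -(73 + b*√b)/(7*(87 + 1)) = -(73 + b^(3/2))/(7*88) = -(73/88 + b^(3/2)/88)/7 = -73/616 - b^(3/2)/616)
p(-193) - 1*1535 = (-73/616 - (-193)*I*√193/616) - 1*1535 = (-73/616 - (-193)*I*√193/616) - 1535 = (-73/616 + 193*I*√193/616) - 1535 = -945633/616 + 193*I*√193/616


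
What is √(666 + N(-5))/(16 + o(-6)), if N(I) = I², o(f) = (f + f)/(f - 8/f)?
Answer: 7*√691/130 ≈ 1.4154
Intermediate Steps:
o(f) = 2*f/(f - 8/f) (o(f) = (2*f)/(f - 8/f) = 2*f/(f - 8/f))
√(666 + N(-5))/(16 + o(-6)) = √(666 + (-5)²)/(16 + 2*(-6)²/(-8 + (-6)²)) = √(666 + 25)/(16 + 2*36/(-8 + 36)) = √691/(16 + 2*36/28) = √691/(16 + 2*36*(1/28)) = √691/(16 + 18/7) = √691/(130/7) = 7*√691/130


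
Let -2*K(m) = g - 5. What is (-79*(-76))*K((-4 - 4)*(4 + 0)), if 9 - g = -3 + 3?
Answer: -12008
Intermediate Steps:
g = 9 (g = 9 - (-3 + 3) = 9 - 1*0 = 9 + 0 = 9)
K(m) = -2 (K(m) = -(9 - 5)/2 = -½*4 = -2)
(-79*(-76))*K((-4 - 4)*(4 + 0)) = -79*(-76)*(-2) = 6004*(-2) = -12008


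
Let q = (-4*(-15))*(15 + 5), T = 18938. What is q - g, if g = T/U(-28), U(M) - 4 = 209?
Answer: 236662/213 ≈ 1111.1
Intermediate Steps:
U(M) = 213 (U(M) = 4 + 209 = 213)
q = 1200 (q = 60*20 = 1200)
g = 18938/213 ≈ 88.911
q - g = 1200 - 1*18938/213 = 1200 - 18938/213 = 236662/213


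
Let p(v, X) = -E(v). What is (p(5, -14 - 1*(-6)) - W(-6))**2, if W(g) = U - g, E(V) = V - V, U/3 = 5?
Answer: 441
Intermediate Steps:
U = 15 (U = 3*5 = 15)
E(V) = 0
W(g) = 15 - g
p(v, X) = 0 (p(v, X) = -1*0 = 0)
(p(5, -14 - 1*(-6)) - W(-6))**2 = (0 - (15 - 1*(-6)))**2 = (0 - (15 + 6))**2 = (0 - 1*21)**2 = (0 - 21)**2 = (-21)**2 = 441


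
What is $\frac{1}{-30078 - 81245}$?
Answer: $- \frac{1}{111323} \approx -8.9829 \cdot 10^{-6}$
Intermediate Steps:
$\frac{1}{-30078 - 81245} = \frac{1}{-111323} = - \frac{1}{111323}$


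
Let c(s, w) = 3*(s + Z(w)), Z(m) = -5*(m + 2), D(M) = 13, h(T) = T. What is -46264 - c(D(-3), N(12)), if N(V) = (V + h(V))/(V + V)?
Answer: -46258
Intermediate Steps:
Z(m) = -10 - 5*m (Z(m) = -5*(2 + m) = -10 - 5*m)
N(V) = 1 (N(V) = (V + V)/(V + V) = (2*V)/((2*V)) = (2*V)*(1/(2*V)) = 1)
c(s, w) = -30 - 15*w + 3*s (c(s, w) = 3*(s + (-10 - 5*w)) = 3*(-10 + s - 5*w) = -30 - 15*w + 3*s)
-46264 - c(D(-3), N(12)) = -46264 - (-30 - 15*1 + 3*13) = -46264 - (-30 - 15 + 39) = -46264 - 1*(-6) = -46264 + 6 = -46258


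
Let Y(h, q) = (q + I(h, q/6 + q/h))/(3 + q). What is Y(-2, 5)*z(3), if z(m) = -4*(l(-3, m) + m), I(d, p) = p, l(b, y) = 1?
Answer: -20/3 ≈ -6.6667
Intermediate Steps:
Y(h, q) = (7*q/6 + q/h)/(3 + q) (Y(h, q) = (q + (q/6 + q/h))/(3 + q) = (7*q/6 + q/h)/(3 + q))
z(m) = -4 - 4*m (z(m) = -4*(1 + m) = -4 - 4*m)
Y(-2, 5)*z(3) = ((⅙)*5*(6 + 7*(-2))/(-2*(3 + 5)))*(-4 - 4*3) = ((⅙)*5*(-½)*(6 - 14)/8)*(-4 - 12) = ((⅙)*5*(-½)*(⅛)*(-8))*(-16) = (5/12)*(-16) = -20/3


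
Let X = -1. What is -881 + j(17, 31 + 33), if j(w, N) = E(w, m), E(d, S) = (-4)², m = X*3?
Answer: -865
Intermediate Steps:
m = -3 (m = -1*3 = -3)
E(d, S) = 16
j(w, N) = 16
-881 + j(17, 31 + 33) = -881 + 16 = -865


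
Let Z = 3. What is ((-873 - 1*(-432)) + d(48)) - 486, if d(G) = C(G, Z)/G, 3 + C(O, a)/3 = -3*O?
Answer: -14979/16 ≈ -936.19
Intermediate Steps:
C(O, a) = -9 - 9*O (C(O, a) = -9 + 3*(-3*O) = -9 - 9*O)
d(G) = (-9 - 9*G)/G
((-873 - 1*(-432)) + d(48)) - 486 = ((-873 - 1*(-432)) + (-9 - 9/48)) - 486 = ((-873 + 432) + (-9 - 9*1/48)) - 486 = (-441 + (-9 - 3/16)) - 486 = (-441 - 147/16) - 486 = -7203/16 - 486 = -14979/16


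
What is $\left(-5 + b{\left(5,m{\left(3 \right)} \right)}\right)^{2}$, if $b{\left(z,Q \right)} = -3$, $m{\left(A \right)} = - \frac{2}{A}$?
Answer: $64$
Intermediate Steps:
$\left(-5 + b{\left(5,m{\left(3 \right)} \right)}\right)^{2} = \left(-5 - 3\right)^{2} = \left(-8\right)^{2} = 64$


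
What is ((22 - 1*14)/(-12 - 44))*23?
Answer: -23/7 ≈ -3.2857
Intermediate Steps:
((22 - 1*14)/(-12 - 44))*23 = ((22 - 14)/(-56))*23 = (8*(-1/56))*23 = -1/7*23 = -23/7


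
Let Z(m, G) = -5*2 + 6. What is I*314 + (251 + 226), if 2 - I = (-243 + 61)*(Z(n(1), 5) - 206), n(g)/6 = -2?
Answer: -11999975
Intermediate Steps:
n(g) = -12 (n(g) = 6*(-2) = -12)
Z(m, G) = -4 (Z(m, G) = -10 + 6 = -4)
I = -38218 (I = 2 - (-243 + 61)*(-4 - 206) = 2 - (-182)*(-210) = 2 - 1*38220 = 2 - 38220 = -38218)
I*314 + (251 + 226) = -38218*314 + (251 + 226) = -12000452 + 477 = -11999975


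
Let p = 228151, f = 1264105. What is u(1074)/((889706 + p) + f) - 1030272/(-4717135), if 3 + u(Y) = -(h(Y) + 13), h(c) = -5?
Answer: 223092442289/1021457847170 ≈ 0.21841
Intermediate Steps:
u(Y) = -11 (u(Y) = -3 - (-5 + 13) = -3 - 1*8 = -3 - 8 = -11)
u(1074)/((889706 + p) + f) - 1030272/(-4717135) = -11/((889706 + 228151) + 1264105) - 1030272/(-4717135) = -11/(1117857 + 1264105) - 1030272*(-1/4717135) = -11/2381962 + 1030272/4717135 = -11*1/2381962 + 1030272/4717135 = -1/216542 + 1030272/4717135 = 223092442289/1021457847170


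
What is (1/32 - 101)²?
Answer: 10439361/1024 ≈ 10195.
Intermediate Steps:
(1/32 - 101)² = (-3231/32)² = 10439361/1024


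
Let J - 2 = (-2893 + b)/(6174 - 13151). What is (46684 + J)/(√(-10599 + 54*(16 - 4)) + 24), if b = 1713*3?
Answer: 2605807808/24482293 - 325725976*I*√9951/73446879 ≈ 106.44 - 442.4*I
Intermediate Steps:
b = 5139
J = 11708/6977 (J = 2 + (-2893 + 5139)/(6174 - 13151) = 2 + 2246/(-6977) = 2 + 2246*(-1/6977) = 2 - 2246/6977 = 11708/6977 ≈ 1.6781)
(46684 + J)/(√(-10599 + 54*(16 - 4)) + 24) = (46684 + 11708/6977)/(√(-10599 + 54*(16 - 4)) + 24) = 325725976/(6977*(√(-10599 + 54*12) + 24)) = 325725976/(6977*(√(-10599 + 648) + 24)) = 325725976/(6977*(√(-9951) + 24)) = 325725976/(6977*(I*√9951 + 24)) = 325725976/(6977*(24 + I*√9951))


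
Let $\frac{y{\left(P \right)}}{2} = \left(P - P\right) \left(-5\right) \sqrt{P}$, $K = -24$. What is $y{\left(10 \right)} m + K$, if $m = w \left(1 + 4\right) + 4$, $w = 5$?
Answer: $-24$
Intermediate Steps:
$m = 29$ ($m = 5 \left(1 + 4\right) + 4 = 5 \cdot 5 + 4 = 25 + 4 = 29$)
$y{\left(P \right)} = 0$ ($y{\left(P \right)} = 2 \left(P - P\right) \left(-5\right) \sqrt{P} = 2 \cdot 0 \left(-5\right) \sqrt{P} = 2 \cdot 0 \sqrt{P} = 2 \cdot 0 = 0$)
$y{\left(10 \right)} m + K = 0 \cdot 29 - 24 = 0 - 24 = -24$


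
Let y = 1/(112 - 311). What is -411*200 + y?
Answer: -16357801/199 ≈ -82200.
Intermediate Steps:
y = -1/199 (y = 1/(-199) = -1/199 ≈ -0.0050251)
-411*200 + y = -411*200 - 1/199 = -82200 - 1/199 = -16357801/199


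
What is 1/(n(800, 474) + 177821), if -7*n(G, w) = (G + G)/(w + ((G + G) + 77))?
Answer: 15057/2677449197 ≈ 5.6236e-6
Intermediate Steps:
n(G, w) = -2*G/(7*(77 + w + 2*G)) (n(G, w) = -(G + G)/(7*(w + ((G + G) + 77))) = -2*G/(7*(w + (2*G + 77))) = -2*G/(7*(w + (77 + 2*G))) = -2*G/(7*(77 + w + 2*G)))
1/(n(800, 474) + 177821) = 1/(-2*800/(539 + 7*474 + 14*800) + 177821) = 1/(-2*800/(539 + 3318 + 11200) + 177821) = 1/(-2*800/15057 + 177821) = 1/(-2*800*1/15057 + 177821) = 1/(-1600/15057 + 177821) = 1/(2677449197/15057) = 15057/2677449197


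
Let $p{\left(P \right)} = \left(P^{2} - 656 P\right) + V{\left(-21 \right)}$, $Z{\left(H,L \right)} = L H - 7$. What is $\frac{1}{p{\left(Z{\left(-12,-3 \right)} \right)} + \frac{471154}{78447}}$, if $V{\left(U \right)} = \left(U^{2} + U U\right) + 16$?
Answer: $- \frac{78447}{1355485241} \approx -5.7874 \cdot 10^{-5}$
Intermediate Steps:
$Z{\left(H,L \right)} = -7 + H L$ ($Z{\left(H,L \right)} = H L - 7 = -7 + H L$)
$V{\left(U \right)} = 16 + 2 U^{2}$ ($V{\left(U \right)} = \left(U^{2} + U^{2}\right) + 16 = 2 U^{2} + 16 = 16 + 2 U^{2}$)
$p{\left(P \right)} = 898 + P^{2} - 656 P$ ($p{\left(P \right)} = \left(P^{2} - 656 P\right) + \left(16 + 2 \left(-21\right)^{2}\right) = \left(P^{2} - 656 P\right) + \left(16 + 2 \cdot 441\right) = \left(P^{2} - 656 P\right) + \left(16 + 882\right) = \left(P^{2} - 656 P\right) + 898 = 898 + P^{2} - 656 P$)
$\frac{1}{p{\left(Z{\left(-12,-3 \right)} \right)} + \frac{471154}{78447}} = \frac{1}{\left(898 + \left(-7 - -36\right)^{2} - 656 \left(-7 - -36\right)\right) + \frac{471154}{78447}} = \frac{1}{\left(898 + \left(-7 + 36\right)^{2} - 656 \left(-7 + 36\right)\right) + 471154 \cdot \frac{1}{78447}} = \frac{1}{\left(898 + 29^{2} - 19024\right) + \frac{471154}{78447}} = \frac{1}{\left(898 + 841 - 19024\right) + \frac{471154}{78447}} = \frac{1}{-17285 + \frac{471154}{78447}} = \frac{1}{- \frac{1355485241}{78447}} = - \frac{78447}{1355485241}$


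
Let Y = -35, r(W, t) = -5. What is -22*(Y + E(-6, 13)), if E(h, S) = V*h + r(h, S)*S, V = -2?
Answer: 1936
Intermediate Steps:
E(h, S) = -5*S - 2*h (E(h, S) = -2*h - 5*S = -5*S - 2*h)
-22*(Y + E(-6, 13)) = -22*(-35 + (-5*13 - 2*(-6))) = -22*(-35 + (-65 + 12)) = -22*(-35 - 53) = -22*(-88) = 1936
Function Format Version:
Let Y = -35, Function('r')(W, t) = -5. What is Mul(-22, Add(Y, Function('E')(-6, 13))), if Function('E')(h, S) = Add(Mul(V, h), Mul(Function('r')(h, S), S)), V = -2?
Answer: 1936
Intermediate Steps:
Function('E')(h, S) = Add(Mul(-5, S), Mul(-2, h)) (Function('E')(h, S) = Add(Mul(-2, h), Mul(-5, S)) = Add(Mul(-5, S), Mul(-2, h)))
Mul(-22, Add(Y, Function('E')(-6, 13))) = Mul(-22, Add(-35, Add(Mul(-5, 13), Mul(-2, -6)))) = Mul(-22, Add(-35, Add(-65, 12))) = Mul(-22, Add(-35, -53)) = Mul(-22, -88) = 1936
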